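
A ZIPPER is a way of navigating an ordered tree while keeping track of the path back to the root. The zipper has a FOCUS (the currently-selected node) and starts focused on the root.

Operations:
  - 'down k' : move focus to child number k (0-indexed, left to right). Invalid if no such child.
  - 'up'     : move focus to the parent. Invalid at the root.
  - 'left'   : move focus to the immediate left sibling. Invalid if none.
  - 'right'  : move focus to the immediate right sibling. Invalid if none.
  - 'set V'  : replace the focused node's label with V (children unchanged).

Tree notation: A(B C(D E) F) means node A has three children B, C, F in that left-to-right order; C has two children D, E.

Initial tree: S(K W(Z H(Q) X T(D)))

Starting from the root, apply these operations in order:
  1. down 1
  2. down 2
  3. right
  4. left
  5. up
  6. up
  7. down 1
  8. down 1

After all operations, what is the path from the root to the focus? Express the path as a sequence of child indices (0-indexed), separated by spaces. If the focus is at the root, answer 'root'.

Answer: 1 1

Derivation:
Step 1 (down 1): focus=W path=1 depth=1 children=['Z', 'H', 'X', 'T'] left=['K'] right=[] parent=S
Step 2 (down 2): focus=X path=1/2 depth=2 children=[] left=['Z', 'H'] right=['T'] parent=W
Step 3 (right): focus=T path=1/3 depth=2 children=['D'] left=['Z', 'H', 'X'] right=[] parent=W
Step 4 (left): focus=X path=1/2 depth=2 children=[] left=['Z', 'H'] right=['T'] parent=W
Step 5 (up): focus=W path=1 depth=1 children=['Z', 'H', 'X', 'T'] left=['K'] right=[] parent=S
Step 6 (up): focus=S path=root depth=0 children=['K', 'W'] (at root)
Step 7 (down 1): focus=W path=1 depth=1 children=['Z', 'H', 'X', 'T'] left=['K'] right=[] parent=S
Step 8 (down 1): focus=H path=1/1 depth=2 children=['Q'] left=['Z'] right=['X', 'T'] parent=W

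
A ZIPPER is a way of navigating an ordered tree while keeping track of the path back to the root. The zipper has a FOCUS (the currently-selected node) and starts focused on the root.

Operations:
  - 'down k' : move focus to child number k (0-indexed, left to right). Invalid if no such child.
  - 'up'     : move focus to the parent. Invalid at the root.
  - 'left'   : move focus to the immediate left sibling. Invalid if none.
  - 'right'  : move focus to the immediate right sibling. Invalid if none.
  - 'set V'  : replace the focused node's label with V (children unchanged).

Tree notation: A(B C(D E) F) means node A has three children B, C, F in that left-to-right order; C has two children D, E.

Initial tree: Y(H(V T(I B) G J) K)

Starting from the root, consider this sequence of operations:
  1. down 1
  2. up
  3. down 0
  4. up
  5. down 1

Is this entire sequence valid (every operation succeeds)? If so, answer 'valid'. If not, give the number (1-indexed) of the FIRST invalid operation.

Answer: valid

Derivation:
Step 1 (down 1): focus=K path=1 depth=1 children=[] left=['H'] right=[] parent=Y
Step 2 (up): focus=Y path=root depth=0 children=['H', 'K'] (at root)
Step 3 (down 0): focus=H path=0 depth=1 children=['V', 'T', 'G', 'J'] left=[] right=['K'] parent=Y
Step 4 (up): focus=Y path=root depth=0 children=['H', 'K'] (at root)
Step 5 (down 1): focus=K path=1 depth=1 children=[] left=['H'] right=[] parent=Y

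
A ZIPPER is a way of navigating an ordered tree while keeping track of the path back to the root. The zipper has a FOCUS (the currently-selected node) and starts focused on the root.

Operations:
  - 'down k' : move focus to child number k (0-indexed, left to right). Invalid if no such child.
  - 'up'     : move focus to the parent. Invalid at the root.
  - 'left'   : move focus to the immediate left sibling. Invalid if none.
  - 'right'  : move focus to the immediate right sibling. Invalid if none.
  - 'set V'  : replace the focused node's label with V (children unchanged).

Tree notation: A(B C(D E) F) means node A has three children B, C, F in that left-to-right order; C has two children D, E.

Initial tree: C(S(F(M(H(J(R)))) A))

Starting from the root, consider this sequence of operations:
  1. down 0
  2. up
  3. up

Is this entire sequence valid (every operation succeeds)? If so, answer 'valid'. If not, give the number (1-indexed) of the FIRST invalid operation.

Answer: 3

Derivation:
Step 1 (down 0): focus=S path=0 depth=1 children=['F', 'A'] left=[] right=[] parent=C
Step 2 (up): focus=C path=root depth=0 children=['S'] (at root)
Step 3 (up): INVALID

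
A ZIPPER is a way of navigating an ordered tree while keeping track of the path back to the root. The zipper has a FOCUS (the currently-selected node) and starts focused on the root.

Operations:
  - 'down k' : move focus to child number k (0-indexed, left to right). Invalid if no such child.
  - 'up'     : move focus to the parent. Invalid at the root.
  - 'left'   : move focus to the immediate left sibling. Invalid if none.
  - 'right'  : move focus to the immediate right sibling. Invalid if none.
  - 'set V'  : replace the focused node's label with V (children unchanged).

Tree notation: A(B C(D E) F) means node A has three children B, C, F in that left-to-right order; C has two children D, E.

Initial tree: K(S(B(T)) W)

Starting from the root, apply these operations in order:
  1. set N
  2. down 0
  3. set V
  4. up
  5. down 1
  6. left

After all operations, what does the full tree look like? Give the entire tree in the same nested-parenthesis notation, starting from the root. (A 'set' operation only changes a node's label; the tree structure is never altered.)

Step 1 (set N): focus=N path=root depth=0 children=['S', 'W'] (at root)
Step 2 (down 0): focus=S path=0 depth=1 children=['B'] left=[] right=['W'] parent=N
Step 3 (set V): focus=V path=0 depth=1 children=['B'] left=[] right=['W'] parent=N
Step 4 (up): focus=N path=root depth=0 children=['V', 'W'] (at root)
Step 5 (down 1): focus=W path=1 depth=1 children=[] left=['V'] right=[] parent=N
Step 6 (left): focus=V path=0 depth=1 children=['B'] left=[] right=['W'] parent=N

Answer: N(V(B(T)) W)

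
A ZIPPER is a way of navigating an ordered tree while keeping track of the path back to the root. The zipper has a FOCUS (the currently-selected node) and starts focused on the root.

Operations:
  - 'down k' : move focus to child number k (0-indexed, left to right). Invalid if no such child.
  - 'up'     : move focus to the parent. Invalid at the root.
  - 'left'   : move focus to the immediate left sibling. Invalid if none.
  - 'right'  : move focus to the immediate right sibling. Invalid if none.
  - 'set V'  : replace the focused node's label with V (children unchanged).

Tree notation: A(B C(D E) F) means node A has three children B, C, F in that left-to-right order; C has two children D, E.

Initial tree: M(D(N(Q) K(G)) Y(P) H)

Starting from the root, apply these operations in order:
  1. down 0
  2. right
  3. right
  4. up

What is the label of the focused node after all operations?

Answer: M

Derivation:
Step 1 (down 0): focus=D path=0 depth=1 children=['N', 'K'] left=[] right=['Y', 'H'] parent=M
Step 2 (right): focus=Y path=1 depth=1 children=['P'] left=['D'] right=['H'] parent=M
Step 3 (right): focus=H path=2 depth=1 children=[] left=['D', 'Y'] right=[] parent=M
Step 4 (up): focus=M path=root depth=0 children=['D', 'Y', 'H'] (at root)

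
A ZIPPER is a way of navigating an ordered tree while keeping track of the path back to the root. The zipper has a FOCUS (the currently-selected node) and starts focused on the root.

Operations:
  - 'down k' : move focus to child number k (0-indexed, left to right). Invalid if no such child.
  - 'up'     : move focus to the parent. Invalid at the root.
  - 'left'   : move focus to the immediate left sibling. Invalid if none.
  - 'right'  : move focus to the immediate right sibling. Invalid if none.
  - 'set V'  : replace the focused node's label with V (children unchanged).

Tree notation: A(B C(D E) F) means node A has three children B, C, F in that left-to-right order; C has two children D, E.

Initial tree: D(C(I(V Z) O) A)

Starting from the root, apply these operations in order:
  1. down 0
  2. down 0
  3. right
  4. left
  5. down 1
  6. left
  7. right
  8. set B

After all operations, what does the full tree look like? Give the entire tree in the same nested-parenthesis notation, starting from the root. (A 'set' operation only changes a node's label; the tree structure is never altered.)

Step 1 (down 0): focus=C path=0 depth=1 children=['I', 'O'] left=[] right=['A'] parent=D
Step 2 (down 0): focus=I path=0/0 depth=2 children=['V', 'Z'] left=[] right=['O'] parent=C
Step 3 (right): focus=O path=0/1 depth=2 children=[] left=['I'] right=[] parent=C
Step 4 (left): focus=I path=0/0 depth=2 children=['V', 'Z'] left=[] right=['O'] parent=C
Step 5 (down 1): focus=Z path=0/0/1 depth=3 children=[] left=['V'] right=[] parent=I
Step 6 (left): focus=V path=0/0/0 depth=3 children=[] left=[] right=['Z'] parent=I
Step 7 (right): focus=Z path=0/0/1 depth=3 children=[] left=['V'] right=[] parent=I
Step 8 (set B): focus=B path=0/0/1 depth=3 children=[] left=['V'] right=[] parent=I

Answer: D(C(I(V B) O) A)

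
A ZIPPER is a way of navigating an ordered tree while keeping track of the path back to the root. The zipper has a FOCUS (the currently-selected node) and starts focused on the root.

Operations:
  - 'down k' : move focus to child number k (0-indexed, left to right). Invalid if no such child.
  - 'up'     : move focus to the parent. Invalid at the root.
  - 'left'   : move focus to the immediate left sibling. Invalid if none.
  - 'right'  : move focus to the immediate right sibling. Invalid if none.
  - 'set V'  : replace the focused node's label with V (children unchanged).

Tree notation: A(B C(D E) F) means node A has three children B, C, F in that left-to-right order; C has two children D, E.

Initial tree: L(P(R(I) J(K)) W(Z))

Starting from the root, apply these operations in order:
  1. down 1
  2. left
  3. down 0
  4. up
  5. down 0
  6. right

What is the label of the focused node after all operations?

Step 1 (down 1): focus=W path=1 depth=1 children=['Z'] left=['P'] right=[] parent=L
Step 2 (left): focus=P path=0 depth=1 children=['R', 'J'] left=[] right=['W'] parent=L
Step 3 (down 0): focus=R path=0/0 depth=2 children=['I'] left=[] right=['J'] parent=P
Step 4 (up): focus=P path=0 depth=1 children=['R', 'J'] left=[] right=['W'] parent=L
Step 5 (down 0): focus=R path=0/0 depth=2 children=['I'] left=[] right=['J'] parent=P
Step 6 (right): focus=J path=0/1 depth=2 children=['K'] left=['R'] right=[] parent=P

Answer: J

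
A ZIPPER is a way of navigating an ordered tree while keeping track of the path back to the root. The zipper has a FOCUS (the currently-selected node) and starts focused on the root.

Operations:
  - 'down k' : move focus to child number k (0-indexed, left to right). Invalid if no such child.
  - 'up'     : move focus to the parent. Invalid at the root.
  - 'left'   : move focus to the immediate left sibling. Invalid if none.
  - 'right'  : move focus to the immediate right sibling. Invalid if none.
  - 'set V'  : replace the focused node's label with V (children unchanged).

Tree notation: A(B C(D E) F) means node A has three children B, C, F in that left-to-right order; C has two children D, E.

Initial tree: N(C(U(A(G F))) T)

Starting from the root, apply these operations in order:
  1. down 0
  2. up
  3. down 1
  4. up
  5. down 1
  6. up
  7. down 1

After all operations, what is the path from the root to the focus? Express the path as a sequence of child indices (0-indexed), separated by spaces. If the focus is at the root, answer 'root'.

Answer: 1

Derivation:
Step 1 (down 0): focus=C path=0 depth=1 children=['U'] left=[] right=['T'] parent=N
Step 2 (up): focus=N path=root depth=0 children=['C', 'T'] (at root)
Step 3 (down 1): focus=T path=1 depth=1 children=[] left=['C'] right=[] parent=N
Step 4 (up): focus=N path=root depth=0 children=['C', 'T'] (at root)
Step 5 (down 1): focus=T path=1 depth=1 children=[] left=['C'] right=[] parent=N
Step 6 (up): focus=N path=root depth=0 children=['C', 'T'] (at root)
Step 7 (down 1): focus=T path=1 depth=1 children=[] left=['C'] right=[] parent=N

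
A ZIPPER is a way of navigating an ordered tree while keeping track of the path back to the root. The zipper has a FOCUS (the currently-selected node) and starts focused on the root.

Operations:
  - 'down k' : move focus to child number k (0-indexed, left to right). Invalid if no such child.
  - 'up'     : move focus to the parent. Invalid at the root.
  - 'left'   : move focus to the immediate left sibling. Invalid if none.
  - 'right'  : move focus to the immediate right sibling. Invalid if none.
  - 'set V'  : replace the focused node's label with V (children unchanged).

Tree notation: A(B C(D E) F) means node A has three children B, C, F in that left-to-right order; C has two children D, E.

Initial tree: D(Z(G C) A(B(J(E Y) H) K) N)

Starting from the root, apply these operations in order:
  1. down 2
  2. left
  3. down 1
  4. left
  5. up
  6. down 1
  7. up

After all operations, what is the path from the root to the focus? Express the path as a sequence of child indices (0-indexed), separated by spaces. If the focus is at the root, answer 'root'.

Answer: 1

Derivation:
Step 1 (down 2): focus=N path=2 depth=1 children=[] left=['Z', 'A'] right=[] parent=D
Step 2 (left): focus=A path=1 depth=1 children=['B', 'K'] left=['Z'] right=['N'] parent=D
Step 3 (down 1): focus=K path=1/1 depth=2 children=[] left=['B'] right=[] parent=A
Step 4 (left): focus=B path=1/0 depth=2 children=['J', 'H'] left=[] right=['K'] parent=A
Step 5 (up): focus=A path=1 depth=1 children=['B', 'K'] left=['Z'] right=['N'] parent=D
Step 6 (down 1): focus=K path=1/1 depth=2 children=[] left=['B'] right=[] parent=A
Step 7 (up): focus=A path=1 depth=1 children=['B', 'K'] left=['Z'] right=['N'] parent=D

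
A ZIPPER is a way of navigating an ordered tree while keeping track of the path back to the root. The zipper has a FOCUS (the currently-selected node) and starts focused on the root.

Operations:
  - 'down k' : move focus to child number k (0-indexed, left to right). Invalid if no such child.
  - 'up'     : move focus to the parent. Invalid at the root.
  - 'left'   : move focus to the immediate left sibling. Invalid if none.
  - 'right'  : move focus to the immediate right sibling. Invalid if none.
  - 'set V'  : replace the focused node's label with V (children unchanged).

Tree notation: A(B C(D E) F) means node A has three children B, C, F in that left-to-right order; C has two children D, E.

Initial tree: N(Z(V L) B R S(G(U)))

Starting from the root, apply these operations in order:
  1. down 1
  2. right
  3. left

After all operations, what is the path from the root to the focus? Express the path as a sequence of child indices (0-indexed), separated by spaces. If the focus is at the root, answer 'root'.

Step 1 (down 1): focus=B path=1 depth=1 children=[] left=['Z'] right=['R', 'S'] parent=N
Step 2 (right): focus=R path=2 depth=1 children=[] left=['Z', 'B'] right=['S'] parent=N
Step 3 (left): focus=B path=1 depth=1 children=[] left=['Z'] right=['R', 'S'] parent=N

Answer: 1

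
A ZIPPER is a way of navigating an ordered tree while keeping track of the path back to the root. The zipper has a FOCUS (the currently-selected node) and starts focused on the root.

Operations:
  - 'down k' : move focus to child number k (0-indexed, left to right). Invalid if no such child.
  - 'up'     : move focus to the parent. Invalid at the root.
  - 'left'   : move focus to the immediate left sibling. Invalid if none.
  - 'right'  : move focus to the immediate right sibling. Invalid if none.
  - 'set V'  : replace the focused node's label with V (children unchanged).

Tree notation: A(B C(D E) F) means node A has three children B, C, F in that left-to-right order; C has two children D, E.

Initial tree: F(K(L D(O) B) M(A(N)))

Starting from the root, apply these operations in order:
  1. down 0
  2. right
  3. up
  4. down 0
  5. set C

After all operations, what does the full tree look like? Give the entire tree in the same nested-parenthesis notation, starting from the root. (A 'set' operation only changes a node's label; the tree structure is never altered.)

Answer: F(C(L D(O) B) M(A(N)))

Derivation:
Step 1 (down 0): focus=K path=0 depth=1 children=['L', 'D', 'B'] left=[] right=['M'] parent=F
Step 2 (right): focus=M path=1 depth=1 children=['A'] left=['K'] right=[] parent=F
Step 3 (up): focus=F path=root depth=0 children=['K', 'M'] (at root)
Step 4 (down 0): focus=K path=0 depth=1 children=['L', 'D', 'B'] left=[] right=['M'] parent=F
Step 5 (set C): focus=C path=0 depth=1 children=['L', 'D', 'B'] left=[] right=['M'] parent=F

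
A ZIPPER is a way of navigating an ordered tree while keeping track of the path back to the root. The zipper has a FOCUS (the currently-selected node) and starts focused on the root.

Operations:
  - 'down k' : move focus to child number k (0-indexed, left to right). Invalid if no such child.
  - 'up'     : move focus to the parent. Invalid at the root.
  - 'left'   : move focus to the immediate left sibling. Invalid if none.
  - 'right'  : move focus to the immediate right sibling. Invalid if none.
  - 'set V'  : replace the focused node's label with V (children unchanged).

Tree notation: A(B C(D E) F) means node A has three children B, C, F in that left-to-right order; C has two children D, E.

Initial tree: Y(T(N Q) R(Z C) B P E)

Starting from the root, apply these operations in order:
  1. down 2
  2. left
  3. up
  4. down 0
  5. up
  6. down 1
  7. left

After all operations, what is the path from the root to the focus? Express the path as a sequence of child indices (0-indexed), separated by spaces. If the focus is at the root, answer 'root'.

Step 1 (down 2): focus=B path=2 depth=1 children=[] left=['T', 'R'] right=['P', 'E'] parent=Y
Step 2 (left): focus=R path=1 depth=1 children=['Z', 'C'] left=['T'] right=['B', 'P', 'E'] parent=Y
Step 3 (up): focus=Y path=root depth=0 children=['T', 'R', 'B', 'P', 'E'] (at root)
Step 4 (down 0): focus=T path=0 depth=1 children=['N', 'Q'] left=[] right=['R', 'B', 'P', 'E'] parent=Y
Step 5 (up): focus=Y path=root depth=0 children=['T', 'R', 'B', 'P', 'E'] (at root)
Step 6 (down 1): focus=R path=1 depth=1 children=['Z', 'C'] left=['T'] right=['B', 'P', 'E'] parent=Y
Step 7 (left): focus=T path=0 depth=1 children=['N', 'Q'] left=[] right=['R', 'B', 'P', 'E'] parent=Y

Answer: 0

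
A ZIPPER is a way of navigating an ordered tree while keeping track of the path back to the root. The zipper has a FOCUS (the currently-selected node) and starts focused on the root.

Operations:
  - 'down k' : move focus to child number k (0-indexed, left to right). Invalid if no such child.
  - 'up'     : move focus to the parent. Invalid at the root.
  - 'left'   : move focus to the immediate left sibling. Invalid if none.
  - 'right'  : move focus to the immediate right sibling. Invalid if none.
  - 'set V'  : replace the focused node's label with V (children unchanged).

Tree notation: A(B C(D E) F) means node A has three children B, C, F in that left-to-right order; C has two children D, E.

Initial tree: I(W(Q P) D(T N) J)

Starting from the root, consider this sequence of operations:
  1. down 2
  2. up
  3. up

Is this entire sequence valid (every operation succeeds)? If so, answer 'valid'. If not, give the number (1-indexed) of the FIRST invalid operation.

Answer: 3

Derivation:
Step 1 (down 2): focus=J path=2 depth=1 children=[] left=['W', 'D'] right=[] parent=I
Step 2 (up): focus=I path=root depth=0 children=['W', 'D', 'J'] (at root)
Step 3 (up): INVALID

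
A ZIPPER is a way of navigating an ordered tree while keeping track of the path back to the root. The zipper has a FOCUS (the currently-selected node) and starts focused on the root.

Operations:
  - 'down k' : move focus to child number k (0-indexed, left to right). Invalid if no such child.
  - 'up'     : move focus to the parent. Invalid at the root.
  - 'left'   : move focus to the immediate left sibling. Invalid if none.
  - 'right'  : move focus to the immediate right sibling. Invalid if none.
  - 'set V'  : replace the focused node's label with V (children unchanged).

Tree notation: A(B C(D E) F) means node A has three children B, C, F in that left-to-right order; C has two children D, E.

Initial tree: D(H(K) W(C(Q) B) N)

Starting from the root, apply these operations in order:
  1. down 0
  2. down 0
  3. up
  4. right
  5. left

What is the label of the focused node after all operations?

Answer: H

Derivation:
Step 1 (down 0): focus=H path=0 depth=1 children=['K'] left=[] right=['W', 'N'] parent=D
Step 2 (down 0): focus=K path=0/0 depth=2 children=[] left=[] right=[] parent=H
Step 3 (up): focus=H path=0 depth=1 children=['K'] left=[] right=['W', 'N'] parent=D
Step 4 (right): focus=W path=1 depth=1 children=['C', 'B'] left=['H'] right=['N'] parent=D
Step 5 (left): focus=H path=0 depth=1 children=['K'] left=[] right=['W', 'N'] parent=D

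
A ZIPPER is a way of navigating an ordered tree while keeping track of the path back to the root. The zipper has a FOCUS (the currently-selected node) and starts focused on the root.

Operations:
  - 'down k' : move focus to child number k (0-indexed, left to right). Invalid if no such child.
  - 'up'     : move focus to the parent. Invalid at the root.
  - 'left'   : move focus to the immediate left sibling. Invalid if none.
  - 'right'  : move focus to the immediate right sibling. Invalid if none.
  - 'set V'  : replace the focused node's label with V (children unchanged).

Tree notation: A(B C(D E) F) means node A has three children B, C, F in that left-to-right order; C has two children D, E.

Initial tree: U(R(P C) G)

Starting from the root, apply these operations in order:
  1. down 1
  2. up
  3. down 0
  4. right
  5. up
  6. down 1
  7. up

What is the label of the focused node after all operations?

Answer: U

Derivation:
Step 1 (down 1): focus=G path=1 depth=1 children=[] left=['R'] right=[] parent=U
Step 2 (up): focus=U path=root depth=0 children=['R', 'G'] (at root)
Step 3 (down 0): focus=R path=0 depth=1 children=['P', 'C'] left=[] right=['G'] parent=U
Step 4 (right): focus=G path=1 depth=1 children=[] left=['R'] right=[] parent=U
Step 5 (up): focus=U path=root depth=0 children=['R', 'G'] (at root)
Step 6 (down 1): focus=G path=1 depth=1 children=[] left=['R'] right=[] parent=U
Step 7 (up): focus=U path=root depth=0 children=['R', 'G'] (at root)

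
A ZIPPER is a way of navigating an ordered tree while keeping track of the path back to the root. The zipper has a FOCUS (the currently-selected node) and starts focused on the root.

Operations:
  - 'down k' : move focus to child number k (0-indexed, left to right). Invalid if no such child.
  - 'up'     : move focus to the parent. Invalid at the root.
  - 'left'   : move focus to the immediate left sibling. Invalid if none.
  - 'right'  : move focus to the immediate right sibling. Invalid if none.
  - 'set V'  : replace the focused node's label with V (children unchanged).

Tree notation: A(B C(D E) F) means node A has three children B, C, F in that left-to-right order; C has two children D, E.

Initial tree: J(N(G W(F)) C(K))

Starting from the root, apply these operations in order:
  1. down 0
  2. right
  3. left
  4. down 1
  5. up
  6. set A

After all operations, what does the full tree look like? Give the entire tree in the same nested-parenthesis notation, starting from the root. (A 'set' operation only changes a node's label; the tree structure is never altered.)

Answer: J(A(G W(F)) C(K))

Derivation:
Step 1 (down 0): focus=N path=0 depth=1 children=['G', 'W'] left=[] right=['C'] parent=J
Step 2 (right): focus=C path=1 depth=1 children=['K'] left=['N'] right=[] parent=J
Step 3 (left): focus=N path=0 depth=1 children=['G', 'W'] left=[] right=['C'] parent=J
Step 4 (down 1): focus=W path=0/1 depth=2 children=['F'] left=['G'] right=[] parent=N
Step 5 (up): focus=N path=0 depth=1 children=['G', 'W'] left=[] right=['C'] parent=J
Step 6 (set A): focus=A path=0 depth=1 children=['G', 'W'] left=[] right=['C'] parent=J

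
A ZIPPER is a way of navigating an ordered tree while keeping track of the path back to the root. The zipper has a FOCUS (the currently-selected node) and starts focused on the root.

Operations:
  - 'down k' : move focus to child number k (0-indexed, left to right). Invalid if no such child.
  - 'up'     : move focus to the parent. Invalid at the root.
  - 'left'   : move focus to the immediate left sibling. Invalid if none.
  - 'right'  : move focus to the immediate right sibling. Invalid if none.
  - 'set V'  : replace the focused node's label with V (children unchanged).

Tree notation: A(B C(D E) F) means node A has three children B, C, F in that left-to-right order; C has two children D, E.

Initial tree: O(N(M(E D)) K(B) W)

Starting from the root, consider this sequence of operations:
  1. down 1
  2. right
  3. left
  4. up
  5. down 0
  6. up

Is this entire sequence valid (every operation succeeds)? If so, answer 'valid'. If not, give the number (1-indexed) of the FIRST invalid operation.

Step 1 (down 1): focus=K path=1 depth=1 children=['B'] left=['N'] right=['W'] parent=O
Step 2 (right): focus=W path=2 depth=1 children=[] left=['N', 'K'] right=[] parent=O
Step 3 (left): focus=K path=1 depth=1 children=['B'] left=['N'] right=['W'] parent=O
Step 4 (up): focus=O path=root depth=0 children=['N', 'K', 'W'] (at root)
Step 5 (down 0): focus=N path=0 depth=1 children=['M'] left=[] right=['K', 'W'] parent=O
Step 6 (up): focus=O path=root depth=0 children=['N', 'K', 'W'] (at root)

Answer: valid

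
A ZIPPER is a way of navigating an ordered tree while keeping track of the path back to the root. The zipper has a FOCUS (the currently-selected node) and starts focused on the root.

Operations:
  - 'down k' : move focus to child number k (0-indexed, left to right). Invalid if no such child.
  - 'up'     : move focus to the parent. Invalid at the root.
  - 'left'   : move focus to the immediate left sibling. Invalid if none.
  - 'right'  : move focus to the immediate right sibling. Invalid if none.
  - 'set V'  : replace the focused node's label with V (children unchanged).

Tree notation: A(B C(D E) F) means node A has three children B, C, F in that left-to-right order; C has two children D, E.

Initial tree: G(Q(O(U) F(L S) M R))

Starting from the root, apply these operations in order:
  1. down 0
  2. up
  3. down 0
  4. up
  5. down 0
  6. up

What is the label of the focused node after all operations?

Step 1 (down 0): focus=Q path=0 depth=1 children=['O', 'F', 'M', 'R'] left=[] right=[] parent=G
Step 2 (up): focus=G path=root depth=0 children=['Q'] (at root)
Step 3 (down 0): focus=Q path=0 depth=1 children=['O', 'F', 'M', 'R'] left=[] right=[] parent=G
Step 4 (up): focus=G path=root depth=0 children=['Q'] (at root)
Step 5 (down 0): focus=Q path=0 depth=1 children=['O', 'F', 'M', 'R'] left=[] right=[] parent=G
Step 6 (up): focus=G path=root depth=0 children=['Q'] (at root)

Answer: G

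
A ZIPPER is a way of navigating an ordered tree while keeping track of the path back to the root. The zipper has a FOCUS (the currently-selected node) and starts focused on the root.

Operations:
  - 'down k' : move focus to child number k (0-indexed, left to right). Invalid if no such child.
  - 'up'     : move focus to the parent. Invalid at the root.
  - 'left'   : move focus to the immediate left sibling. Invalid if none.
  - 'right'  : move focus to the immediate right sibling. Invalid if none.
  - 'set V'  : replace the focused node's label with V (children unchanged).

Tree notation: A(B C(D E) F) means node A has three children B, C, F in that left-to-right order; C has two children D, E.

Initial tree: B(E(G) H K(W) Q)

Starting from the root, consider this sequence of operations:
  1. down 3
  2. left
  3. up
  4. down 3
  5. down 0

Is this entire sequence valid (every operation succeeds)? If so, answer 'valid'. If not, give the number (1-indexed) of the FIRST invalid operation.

Step 1 (down 3): focus=Q path=3 depth=1 children=[] left=['E', 'H', 'K'] right=[] parent=B
Step 2 (left): focus=K path=2 depth=1 children=['W'] left=['E', 'H'] right=['Q'] parent=B
Step 3 (up): focus=B path=root depth=0 children=['E', 'H', 'K', 'Q'] (at root)
Step 4 (down 3): focus=Q path=3 depth=1 children=[] left=['E', 'H', 'K'] right=[] parent=B
Step 5 (down 0): INVALID

Answer: 5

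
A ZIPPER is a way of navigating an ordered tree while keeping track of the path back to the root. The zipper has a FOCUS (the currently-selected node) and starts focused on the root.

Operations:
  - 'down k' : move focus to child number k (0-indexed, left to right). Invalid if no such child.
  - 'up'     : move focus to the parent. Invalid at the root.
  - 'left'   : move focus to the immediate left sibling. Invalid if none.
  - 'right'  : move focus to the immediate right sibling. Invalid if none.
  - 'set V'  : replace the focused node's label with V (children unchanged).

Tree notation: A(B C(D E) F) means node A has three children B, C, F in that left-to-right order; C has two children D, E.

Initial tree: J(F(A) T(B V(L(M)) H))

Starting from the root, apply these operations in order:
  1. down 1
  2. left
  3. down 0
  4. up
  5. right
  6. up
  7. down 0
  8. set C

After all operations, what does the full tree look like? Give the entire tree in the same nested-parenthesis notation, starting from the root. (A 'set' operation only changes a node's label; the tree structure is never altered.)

Step 1 (down 1): focus=T path=1 depth=1 children=['B', 'V', 'H'] left=['F'] right=[] parent=J
Step 2 (left): focus=F path=0 depth=1 children=['A'] left=[] right=['T'] parent=J
Step 3 (down 0): focus=A path=0/0 depth=2 children=[] left=[] right=[] parent=F
Step 4 (up): focus=F path=0 depth=1 children=['A'] left=[] right=['T'] parent=J
Step 5 (right): focus=T path=1 depth=1 children=['B', 'V', 'H'] left=['F'] right=[] parent=J
Step 6 (up): focus=J path=root depth=0 children=['F', 'T'] (at root)
Step 7 (down 0): focus=F path=0 depth=1 children=['A'] left=[] right=['T'] parent=J
Step 8 (set C): focus=C path=0 depth=1 children=['A'] left=[] right=['T'] parent=J

Answer: J(C(A) T(B V(L(M)) H))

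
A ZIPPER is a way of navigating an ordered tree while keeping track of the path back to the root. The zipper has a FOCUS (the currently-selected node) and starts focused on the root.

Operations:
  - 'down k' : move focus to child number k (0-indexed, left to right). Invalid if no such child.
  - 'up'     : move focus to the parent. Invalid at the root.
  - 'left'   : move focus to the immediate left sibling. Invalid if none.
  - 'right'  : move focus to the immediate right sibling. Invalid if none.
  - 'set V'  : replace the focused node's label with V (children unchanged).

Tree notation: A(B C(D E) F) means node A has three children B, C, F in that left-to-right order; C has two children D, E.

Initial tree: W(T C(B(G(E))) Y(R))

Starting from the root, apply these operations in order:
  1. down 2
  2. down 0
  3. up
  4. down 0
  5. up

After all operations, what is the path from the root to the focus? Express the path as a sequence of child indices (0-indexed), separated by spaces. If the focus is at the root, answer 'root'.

Answer: 2

Derivation:
Step 1 (down 2): focus=Y path=2 depth=1 children=['R'] left=['T', 'C'] right=[] parent=W
Step 2 (down 0): focus=R path=2/0 depth=2 children=[] left=[] right=[] parent=Y
Step 3 (up): focus=Y path=2 depth=1 children=['R'] left=['T', 'C'] right=[] parent=W
Step 4 (down 0): focus=R path=2/0 depth=2 children=[] left=[] right=[] parent=Y
Step 5 (up): focus=Y path=2 depth=1 children=['R'] left=['T', 'C'] right=[] parent=W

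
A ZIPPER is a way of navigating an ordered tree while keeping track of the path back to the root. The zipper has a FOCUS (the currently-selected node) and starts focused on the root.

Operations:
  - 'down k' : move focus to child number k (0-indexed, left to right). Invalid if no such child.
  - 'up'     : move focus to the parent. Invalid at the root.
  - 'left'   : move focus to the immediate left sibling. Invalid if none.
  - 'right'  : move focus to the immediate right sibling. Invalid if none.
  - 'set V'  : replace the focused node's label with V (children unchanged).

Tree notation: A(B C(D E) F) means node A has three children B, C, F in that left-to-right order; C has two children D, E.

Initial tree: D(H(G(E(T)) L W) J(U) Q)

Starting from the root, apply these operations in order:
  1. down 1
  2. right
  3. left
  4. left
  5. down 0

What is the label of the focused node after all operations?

Answer: G

Derivation:
Step 1 (down 1): focus=J path=1 depth=1 children=['U'] left=['H'] right=['Q'] parent=D
Step 2 (right): focus=Q path=2 depth=1 children=[] left=['H', 'J'] right=[] parent=D
Step 3 (left): focus=J path=1 depth=1 children=['U'] left=['H'] right=['Q'] parent=D
Step 4 (left): focus=H path=0 depth=1 children=['G', 'L', 'W'] left=[] right=['J', 'Q'] parent=D
Step 5 (down 0): focus=G path=0/0 depth=2 children=['E'] left=[] right=['L', 'W'] parent=H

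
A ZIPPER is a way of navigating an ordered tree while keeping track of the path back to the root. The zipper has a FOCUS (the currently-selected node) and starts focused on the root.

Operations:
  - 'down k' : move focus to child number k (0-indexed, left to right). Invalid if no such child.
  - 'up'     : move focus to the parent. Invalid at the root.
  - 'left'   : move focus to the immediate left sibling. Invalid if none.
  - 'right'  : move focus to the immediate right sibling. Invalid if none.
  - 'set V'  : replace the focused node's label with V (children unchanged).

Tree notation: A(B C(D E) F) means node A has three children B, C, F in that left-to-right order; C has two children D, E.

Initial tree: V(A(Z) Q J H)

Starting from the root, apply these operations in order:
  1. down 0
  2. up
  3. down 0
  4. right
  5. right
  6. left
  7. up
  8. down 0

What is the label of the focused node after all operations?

Step 1 (down 0): focus=A path=0 depth=1 children=['Z'] left=[] right=['Q', 'J', 'H'] parent=V
Step 2 (up): focus=V path=root depth=0 children=['A', 'Q', 'J', 'H'] (at root)
Step 3 (down 0): focus=A path=0 depth=1 children=['Z'] left=[] right=['Q', 'J', 'H'] parent=V
Step 4 (right): focus=Q path=1 depth=1 children=[] left=['A'] right=['J', 'H'] parent=V
Step 5 (right): focus=J path=2 depth=1 children=[] left=['A', 'Q'] right=['H'] parent=V
Step 6 (left): focus=Q path=1 depth=1 children=[] left=['A'] right=['J', 'H'] parent=V
Step 7 (up): focus=V path=root depth=0 children=['A', 'Q', 'J', 'H'] (at root)
Step 8 (down 0): focus=A path=0 depth=1 children=['Z'] left=[] right=['Q', 'J', 'H'] parent=V

Answer: A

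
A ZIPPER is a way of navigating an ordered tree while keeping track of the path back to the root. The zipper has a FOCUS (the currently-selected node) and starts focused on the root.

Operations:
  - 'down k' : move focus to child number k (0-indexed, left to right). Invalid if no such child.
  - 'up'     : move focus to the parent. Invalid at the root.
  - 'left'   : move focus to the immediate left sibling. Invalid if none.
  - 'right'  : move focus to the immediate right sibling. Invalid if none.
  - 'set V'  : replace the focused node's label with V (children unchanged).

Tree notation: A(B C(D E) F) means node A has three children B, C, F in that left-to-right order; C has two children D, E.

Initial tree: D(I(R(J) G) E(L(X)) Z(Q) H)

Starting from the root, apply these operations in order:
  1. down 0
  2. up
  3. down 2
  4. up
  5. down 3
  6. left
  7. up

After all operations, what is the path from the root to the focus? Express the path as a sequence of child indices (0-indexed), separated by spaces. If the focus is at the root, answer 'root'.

Step 1 (down 0): focus=I path=0 depth=1 children=['R', 'G'] left=[] right=['E', 'Z', 'H'] parent=D
Step 2 (up): focus=D path=root depth=0 children=['I', 'E', 'Z', 'H'] (at root)
Step 3 (down 2): focus=Z path=2 depth=1 children=['Q'] left=['I', 'E'] right=['H'] parent=D
Step 4 (up): focus=D path=root depth=0 children=['I', 'E', 'Z', 'H'] (at root)
Step 5 (down 3): focus=H path=3 depth=1 children=[] left=['I', 'E', 'Z'] right=[] parent=D
Step 6 (left): focus=Z path=2 depth=1 children=['Q'] left=['I', 'E'] right=['H'] parent=D
Step 7 (up): focus=D path=root depth=0 children=['I', 'E', 'Z', 'H'] (at root)

Answer: root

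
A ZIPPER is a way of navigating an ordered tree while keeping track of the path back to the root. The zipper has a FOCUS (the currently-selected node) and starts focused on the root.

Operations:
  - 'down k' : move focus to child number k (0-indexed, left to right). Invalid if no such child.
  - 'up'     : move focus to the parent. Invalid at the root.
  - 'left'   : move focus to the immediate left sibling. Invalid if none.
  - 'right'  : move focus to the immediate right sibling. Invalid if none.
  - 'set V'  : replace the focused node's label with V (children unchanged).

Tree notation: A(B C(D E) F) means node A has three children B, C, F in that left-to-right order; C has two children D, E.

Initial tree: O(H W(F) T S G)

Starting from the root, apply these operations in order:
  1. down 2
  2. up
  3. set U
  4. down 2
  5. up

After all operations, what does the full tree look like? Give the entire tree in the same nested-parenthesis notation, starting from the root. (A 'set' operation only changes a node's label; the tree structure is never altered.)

Step 1 (down 2): focus=T path=2 depth=1 children=[] left=['H', 'W'] right=['S', 'G'] parent=O
Step 2 (up): focus=O path=root depth=0 children=['H', 'W', 'T', 'S', 'G'] (at root)
Step 3 (set U): focus=U path=root depth=0 children=['H', 'W', 'T', 'S', 'G'] (at root)
Step 4 (down 2): focus=T path=2 depth=1 children=[] left=['H', 'W'] right=['S', 'G'] parent=U
Step 5 (up): focus=U path=root depth=0 children=['H', 'W', 'T', 'S', 'G'] (at root)

Answer: U(H W(F) T S G)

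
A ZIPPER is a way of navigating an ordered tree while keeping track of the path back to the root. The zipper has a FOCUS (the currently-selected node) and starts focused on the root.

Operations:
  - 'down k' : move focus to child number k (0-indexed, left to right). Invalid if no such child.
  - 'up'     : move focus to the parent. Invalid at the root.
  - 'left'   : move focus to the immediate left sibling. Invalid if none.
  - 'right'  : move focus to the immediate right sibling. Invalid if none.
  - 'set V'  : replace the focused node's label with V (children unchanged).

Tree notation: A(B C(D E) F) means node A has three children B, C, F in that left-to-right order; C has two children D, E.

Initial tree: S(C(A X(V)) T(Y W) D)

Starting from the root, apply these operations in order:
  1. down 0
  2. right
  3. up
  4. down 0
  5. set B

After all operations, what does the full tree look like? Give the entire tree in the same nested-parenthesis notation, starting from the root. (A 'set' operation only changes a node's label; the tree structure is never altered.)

Step 1 (down 0): focus=C path=0 depth=1 children=['A', 'X'] left=[] right=['T', 'D'] parent=S
Step 2 (right): focus=T path=1 depth=1 children=['Y', 'W'] left=['C'] right=['D'] parent=S
Step 3 (up): focus=S path=root depth=0 children=['C', 'T', 'D'] (at root)
Step 4 (down 0): focus=C path=0 depth=1 children=['A', 'X'] left=[] right=['T', 'D'] parent=S
Step 5 (set B): focus=B path=0 depth=1 children=['A', 'X'] left=[] right=['T', 'D'] parent=S

Answer: S(B(A X(V)) T(Y W) D)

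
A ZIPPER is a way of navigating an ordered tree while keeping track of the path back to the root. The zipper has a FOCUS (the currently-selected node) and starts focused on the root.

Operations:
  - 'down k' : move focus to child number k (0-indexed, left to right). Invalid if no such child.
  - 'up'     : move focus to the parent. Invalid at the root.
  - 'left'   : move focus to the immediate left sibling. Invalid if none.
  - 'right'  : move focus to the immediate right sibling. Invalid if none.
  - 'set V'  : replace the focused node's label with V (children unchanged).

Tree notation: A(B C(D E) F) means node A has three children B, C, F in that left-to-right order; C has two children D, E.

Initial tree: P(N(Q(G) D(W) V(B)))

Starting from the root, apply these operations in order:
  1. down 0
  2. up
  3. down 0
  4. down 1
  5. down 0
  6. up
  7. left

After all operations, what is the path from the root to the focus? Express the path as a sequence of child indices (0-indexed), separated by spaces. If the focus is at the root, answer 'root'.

Answer: 0 0

Derivation:
Step 1 (down 0): focus=N path=0 depth=1 children=['Q', 'D', 'V'] left=[] right=[] parent=P
Step 2 (up): focus=P path=root depth=0 children=['N'] (at root)
Step 3 (down 0): focus=N path=0 depth=1 children=['Q', 'D', 'V'] left=[] right=[] parent=P
Step 4 (down 1): focus=D path=0/1 depth=2 children=['W'] left=['Q'] right=['V'] parent=N
Step 5 (down 0): focus=W path=0/1/0 depth=3 children=[] left=[] right=[] parent=D
Step 6 (up): focus=D path=0/1 depth=2 children=['W'] left=['Q'] right=['V'] parent=N
Step 7 (left): focus=Q path=0/0 depth=2 children=['G'] left=[] right=['D', 'V'] parent=N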